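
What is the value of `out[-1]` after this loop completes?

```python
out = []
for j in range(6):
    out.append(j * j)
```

Last element of squares 0 to 5
`out` takes the values: [] → [0] → [0, 1] → [0, 1, 4] → [0, 1, 4, 9] → [0, 1, 4, 9, 16] → [0, 1, 4, 9, 16, 25]
So `out[-1]` = 25

Answer: 25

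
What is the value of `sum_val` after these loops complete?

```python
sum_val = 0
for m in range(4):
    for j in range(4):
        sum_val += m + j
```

Sum of all m+j for m,j in 4x4
`sum_val` takes the values: 0 → 1 → 3 → 6 → 7 → 9 → 12 → 16 → 18 → 21 → 25 → 30 → 33 → 37 → 42 → 48

Answer: 48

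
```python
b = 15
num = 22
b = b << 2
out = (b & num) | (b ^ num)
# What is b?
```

Trace:
`b = 15` → b = 15
`num = 22` → num = 22
`b = b << 2` → b = 60
`out = (b & num) | (b ^ num)` → out = 62
So b = 60

Answer: 60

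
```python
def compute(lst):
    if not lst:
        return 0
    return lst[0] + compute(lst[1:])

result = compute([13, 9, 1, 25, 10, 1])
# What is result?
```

13 + 9 + 1 + 25 + 10 + 1 + 0 = 59

Answer: 59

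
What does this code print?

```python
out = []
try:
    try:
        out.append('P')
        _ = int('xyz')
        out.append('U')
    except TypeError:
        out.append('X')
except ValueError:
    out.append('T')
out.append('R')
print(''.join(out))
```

Execution trace: 'P' (try body) → 'T' (outer except ValueError) → 'R' (after the try/except). Output: PTR

Answer: PTR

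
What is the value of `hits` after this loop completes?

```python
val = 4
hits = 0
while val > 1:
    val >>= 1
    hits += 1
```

Count right shifts until 1
`hits` takes the values: 0 → 1 → 2

Answer: 2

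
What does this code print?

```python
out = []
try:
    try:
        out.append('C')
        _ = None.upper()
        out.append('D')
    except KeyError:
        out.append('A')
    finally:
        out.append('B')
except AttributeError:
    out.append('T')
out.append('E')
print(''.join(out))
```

Execution trace: 'C' (try body) → 'B' (finally) → 'T' (outer except AttributeError) → 'E' (after the try/except). Output: CBTE

Answer: CBTE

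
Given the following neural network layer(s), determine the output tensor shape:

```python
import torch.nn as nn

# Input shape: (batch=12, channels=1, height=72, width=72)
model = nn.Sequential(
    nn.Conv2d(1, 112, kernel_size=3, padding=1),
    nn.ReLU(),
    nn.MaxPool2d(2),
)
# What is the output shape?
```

Input: (12, 1, 72, 72) -> after Conv2d: (12, 112, 72, 72) -> after ReLU: (12, 112, 72, 72) -> Output: (12, 112, 36, 36)

Answer: (12, 112, 36, 36)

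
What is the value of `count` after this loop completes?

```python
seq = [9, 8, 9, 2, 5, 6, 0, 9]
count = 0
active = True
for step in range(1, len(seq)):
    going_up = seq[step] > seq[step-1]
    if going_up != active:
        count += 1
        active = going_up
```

Count direction changes in [9, 8, 9, 2, 5, 6, 0, 9]
`count` takes the values: 0 → 1 → 2 → 3 → 4 → 5 → 6

Answer: 6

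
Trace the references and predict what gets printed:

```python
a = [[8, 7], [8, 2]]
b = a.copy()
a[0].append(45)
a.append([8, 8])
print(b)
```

Key concept: shallow copy with nested lists.
Step by step:
`a = [[8, 7], [8, 2]]` → a = [[8, 7], [8, 2]]
`b = a.copy()` → b = [[8, 7], [8, 2]]
`a[0].append(45)` → a = [[8, 7, 45], [8, 2]]; b = [[8, 7, 45], [8, 2]]
`a.append([8, 8])` → a = [[8, 7, 45], [8, 2], [8, 8]]
`print(b)` → prints [[8, 7, 45], [8, 2]]

Answer: [[8, 7, 45], [8, 2]]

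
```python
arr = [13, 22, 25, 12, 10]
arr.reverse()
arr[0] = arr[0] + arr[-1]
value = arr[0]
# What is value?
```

Trace:
`arr = [13, 22, 25, 12, 10]` → arr = [13, 22, 25, 12, 10]
`arr.reverse()` → arr = [10, 12, 25, 22, 13]
`arr[0] = arr[0] + arr[-1]` → arr = [23, 12, 25, 22, 13]
`value = arr[0]` → value = 23
So value = 23

Answer: 23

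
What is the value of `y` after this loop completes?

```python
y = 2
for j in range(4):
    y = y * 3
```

Multiply by 3, 4 times: 2 * 3^4 = 162
`y` takes the values: 2 → 6 → 18 → 54 → 162

Answer: 162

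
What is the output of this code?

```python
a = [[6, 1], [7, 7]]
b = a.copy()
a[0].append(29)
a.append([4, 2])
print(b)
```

Key concept: shallow copy with nested lists.
Step by step:
`a = [[6, 1], [7, 7]]` → a = [[6, 1], [7, 7]]
`b = a.copy()` → b = [[6, 1], [7, 7]]
`a[0].append(29)` → a = [[6, 1, 29], [7, 7]]; b = [[6, 1, 29], [7, 7]]
`a.append([4, 2])` → a = [[6, 1, 29], [7, 7], [4, 2]]
`print(b)` → prints [[6, 1, 29], [7, 7]]

Answer: [[6, 1, 29], [7, 7]]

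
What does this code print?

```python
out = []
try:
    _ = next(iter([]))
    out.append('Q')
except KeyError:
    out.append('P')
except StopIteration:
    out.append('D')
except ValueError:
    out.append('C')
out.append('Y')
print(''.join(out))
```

Execution trace: 'D' (except StopIteration) → 'Y' (after the try/except). Output: DY

Answer: DY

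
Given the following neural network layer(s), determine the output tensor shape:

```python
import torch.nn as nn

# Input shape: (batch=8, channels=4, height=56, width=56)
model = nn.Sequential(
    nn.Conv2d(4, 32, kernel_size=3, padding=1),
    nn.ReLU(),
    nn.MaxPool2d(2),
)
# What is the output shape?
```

Input: (8, 4, 56, 56) -> after Conv2d: (8, 32, 56, 56) -> after ReLU: (8, 32, 56, 56) -> Output: (8, 32, 28, 28)

Answer: (8, 32, 28, 28)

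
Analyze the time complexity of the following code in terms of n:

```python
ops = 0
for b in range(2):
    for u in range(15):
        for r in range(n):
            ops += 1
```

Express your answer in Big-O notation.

Each loop level contributes: 1 × 1 × n. Multiplying the contributions gives O(n).

Answer: O(n)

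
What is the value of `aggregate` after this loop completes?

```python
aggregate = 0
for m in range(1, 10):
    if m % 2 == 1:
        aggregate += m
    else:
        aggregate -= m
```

Add odd, subtract even
`aggregate` takes the values: 0 → 1 → -1 → 2 → -2 → 3 → -3 → 4 → -4 → 5

Answer: 5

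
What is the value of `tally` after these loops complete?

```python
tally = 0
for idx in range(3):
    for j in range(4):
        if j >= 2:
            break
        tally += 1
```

Inner breaks at 2, outer runs 3 times
`tally` takes the values: 0 → 1 → 2 → 3 → 4 → 5 → 6

Answer: 6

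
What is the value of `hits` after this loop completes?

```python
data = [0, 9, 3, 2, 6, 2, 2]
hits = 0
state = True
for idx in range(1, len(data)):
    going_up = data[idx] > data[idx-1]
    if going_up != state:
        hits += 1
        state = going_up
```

Count direction changes in [0, 9, 3, 2, 6, 2, 2]
`hits` takes the values: 0 → 1 → 2 → 3

Answer: 3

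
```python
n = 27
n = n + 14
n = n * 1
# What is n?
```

Trace:
`n = 27` → n = 27
`n = n + 14` → n = 41
`n = n * 1` → n = 41
So n = 41

Answer: 41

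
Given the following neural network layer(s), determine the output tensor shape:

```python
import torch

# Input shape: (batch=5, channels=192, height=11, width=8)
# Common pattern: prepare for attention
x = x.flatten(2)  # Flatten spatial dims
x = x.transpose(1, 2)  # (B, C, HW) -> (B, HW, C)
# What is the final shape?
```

Input: (5, 192, 11, 8) -> after flatten(2): (5, 192, 88) -> Output: (5, 88, 192)

Answer: (5, 88, 192)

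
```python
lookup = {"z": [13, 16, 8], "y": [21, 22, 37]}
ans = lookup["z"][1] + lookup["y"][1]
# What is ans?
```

Trace:
`lookup = {"z": [13, 16, 8], "y": [21, 22, 37]}` → lookup = {'z': [13, 16, 8], 'y': [21, 22, 37]}
`ans = lookup["z"][1] + lookup["y"][1]` → ans = 38
So ans = 38

Answer: 38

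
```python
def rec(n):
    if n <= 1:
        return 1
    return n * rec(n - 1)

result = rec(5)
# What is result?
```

rec(5) = 5 * 4 * 3 * 2 * 1 = 120

Answer: 120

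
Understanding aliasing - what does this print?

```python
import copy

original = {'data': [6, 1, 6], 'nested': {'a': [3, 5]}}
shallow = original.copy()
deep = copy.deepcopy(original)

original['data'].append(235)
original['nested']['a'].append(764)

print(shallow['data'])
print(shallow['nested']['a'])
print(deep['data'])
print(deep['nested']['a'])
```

Key concept: comparing shallow vs deep copy.
Step by step:
`original = {'data': [6, 1, 6], 'nested': {'a': [3, 5]}}` → original = {'data': [6, 1, 6], 'nested': {'a': [3, 5]}}
`shallow = original.copy()` → shallow = {'data': [6, 1, 6], 'nested': {'a': [3, 5]}}
`deep = copy.deepcopy(original)` → deep = {'data': [6, 1, 6], 'nested': {'a': [3, 5]}}
`original['data'].append(235)` → original = {'data': [6, 1, 6, 235], 'nested': {'a': [3, 5]}}; shallow = {'data': [6, 1, 6, 235], 'nested': {'a': [3, 5]}}
`original['nested']['a'].append(764)` → original = {'data': [6, 1, 6, 235], 'nested': {'a': [3, 5, 764]}}; shallow = {'data': [6, 1, 6, 235], 'nested': {'a': [3, 5, 764]}}
`print(shallow['data'])` → prints [6, 1, 6, 235]
`print(shallow['nested']['a'])` → prints [3, 5, 764]
`print(deep['data'])` → prints [6, 1, 6]
`print(deep['nested']['a'])` → prints [3, 5]

Answer:
[6, 1, 6, 235]
[3, 5, 764]
[6, 1, 6]
[3, 5]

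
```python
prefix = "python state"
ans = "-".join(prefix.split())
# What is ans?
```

Trace:
`prefix = "python state"` → prefix = 'python state'
`ans = "-".join(prefix.split())` → ans = 'python-state'
So ans = 'python-state'

Answer: 'python-state'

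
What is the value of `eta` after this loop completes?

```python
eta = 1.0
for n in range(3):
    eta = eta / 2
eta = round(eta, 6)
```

Halving LR 3 times: 1 / 2^3
`eta` takes the values: 1.0 → 0.5 → 0.25 → 0.125

Answer: 0.125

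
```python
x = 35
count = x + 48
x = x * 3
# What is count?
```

Trace:
`x = 35` → x = 35
`count = x + 48` → count = 83
`x = x * 3` → x = 105
So count = 83

Answer: 83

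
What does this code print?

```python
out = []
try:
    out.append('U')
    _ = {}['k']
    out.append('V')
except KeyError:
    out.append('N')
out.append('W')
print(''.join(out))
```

Execution trace: 'U' (try body) → 'N' (except KeyError) → 'W' (after the try/except). Output: UNW

Answer: UNW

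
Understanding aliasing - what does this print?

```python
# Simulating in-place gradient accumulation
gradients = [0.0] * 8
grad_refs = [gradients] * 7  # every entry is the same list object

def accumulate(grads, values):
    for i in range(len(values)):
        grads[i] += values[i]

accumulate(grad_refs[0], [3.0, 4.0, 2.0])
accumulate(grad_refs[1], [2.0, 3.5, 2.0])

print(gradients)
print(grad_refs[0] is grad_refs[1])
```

Key concept: gradient accumulation aliasing.
Step by step:
`gradients = [0.0] * 8` → gradients = [0.0, 0.0, 0.0, 0.0, 0.0, 0.0, 0.0, 0.0]
`grad_refs = [gradients] * 7` → grad_refs = [[0.0, 0.0, 0.0, 0.0, 0.0, 0.0, 0.0, 0.0], [0.0, 0.0, 0.0, 0.0, 0.0, 0.0, 0.0, 0.0], [0.0, 0.0, 0.0, 0.0, 0.0, 0.0, 0.0, 0.0], [0.0, 0.0, 0.0, 0.0, 0.0, 0.0, 0.0, 0.0], [0.0, 0.0, 0.0, 0.0, 0.0, 0.0, 0.0, 0.0], [0.0, 0.0, 0.0, 0.0, 0.0, 0.0, 0.0, 0.0], [0.0, 0.0, 0.0, 0.0, 0.0, 0.0, 0.0, 0.0]]
`accumulate(grad_refs[0], [3.0, 4.0, 2.0])` → gradients = [3.0, 4.0, 2.0, 0.0, 0.0, 0.0, 0.0, 0.0]; grad_refs = [[3.0, 4.0, 2.0, 0.0, 0.0, 0.0, 0.0, 0.0], [3.0, 4.0, 2.0, 0.0, 0.0, 0.0, 0.0, 0.0], [3.0, 4.0, 2.0, 0.0, 0.0, 0.0, 0.0, 0.0], [3.0, 4.0, 2.0, 0.0, 0.0, 0.0, 0.0, 0.0], [3.0, 4.0, 2.0, 0.0, 0.0, 0.0, 0.0, 0.0], [3.0, 4.0, 2.0, 0.0, 0.0, 0.0, 0.0, 0.0], [3.0, 4.0, 2.0, 0.0, 0.0, 0.0, 0.0, 0.0]]
`accumulate(grad_refs[1], [2.0, 3.5, 2.0])` → gradients = [5.0, 7.5, 4.0, 0.0, 0.0, 0.0, 0.0, 0.0]; grad_refs = [[5.0, 7.5, 4.0, 0.0, 0.0, 0.0, 0.0, 0.0], [5.0, 7.5, 4.0, 0.0, 0.0, 0.0, 0.0, 0.0], [5.0, 7.5, 4.0, 0.0, 0.0, 0.0, 0.0, 0.0], [5.0, 7.5, 4.0, 0.0, 0.0, 0.0, 0.0, 0.0], [5.0, 7.5, 4.0, 0.0, 0.0, 0.0, 0.0, 0.0], [5.0, 7.5, 4.0, 0.0, 0.0, 0.0, 0.0, 0.0], [5.0, 7.5, 4.0, 0.0, 0.0, 0.0, 0.0, 0.0]]
`print(gradients)` → prints [5.0, 7.5, 4.0, 0.0, 0.0, 0.0, 0.0, 0.0]
`print(grad_refs[0] is grad_refs[1])` → prints True

Answer:
[5.0, 7.5, 4.0, 0.0, 0.0, 0.0, 0.0, 0.0]
True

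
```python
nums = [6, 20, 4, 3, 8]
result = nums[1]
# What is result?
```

Trace:
`nums = [6, 20, 4, 3, 8]` → nums = [6, 20, 4, 3, 8]
`result = nums[1]` → result = 20
So result = 20

Answer: 20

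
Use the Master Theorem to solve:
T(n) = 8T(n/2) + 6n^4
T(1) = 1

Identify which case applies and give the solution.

a=8, b=2, f(n)=6n^4. log_2(8) = 3. Since c=4 > 3 and the regularity condition holds (8(n/2)^4 = (8/2^4)n^4 with 8/2^4 < 1), Case 3 applies: T(n) = Θ(f(n)) = O(n^4).

Answer: O(n^4) - Case 3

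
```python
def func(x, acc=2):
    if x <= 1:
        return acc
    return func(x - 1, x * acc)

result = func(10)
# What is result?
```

Accumulator trace (n, acc): (10, 2) -> (9, 20) -> (8, 180) -> (7, 1440) -> (6, 10080) -> (5, 60480) -> (4, 302400) -> (3, 1209600) -> (2, 3628800) -> (1, 7257600) -> return 7257600

Answer: 7257600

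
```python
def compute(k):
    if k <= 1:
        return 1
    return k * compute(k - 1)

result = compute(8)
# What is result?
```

compute(8) = 8 * 7 * 6 * 5 * 4 * 3 * 2 * 1 = 40320

Answer: 40320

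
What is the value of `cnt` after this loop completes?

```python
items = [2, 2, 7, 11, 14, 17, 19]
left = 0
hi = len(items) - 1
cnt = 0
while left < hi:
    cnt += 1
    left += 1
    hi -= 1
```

Iterations until pointers meet (list length 7)
`cnt` takes the values: 0 → 1 → 2 → 3

Answer: 3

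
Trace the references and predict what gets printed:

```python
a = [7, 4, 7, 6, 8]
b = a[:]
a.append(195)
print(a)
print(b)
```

Key concept: slice [:] creates copy.
Step by step:
`a = [7, 4, 7, 6, 8]` → a = [7, 4, 7, 6, 8]
`b = a[:]` → b = [7, 4, 7, 6, 8]
`a.append(195)` → a = [7, 4, 7, 6, 8, 195]
`print(a)` → prints [7, 4, 7, 6, 8, 195]
`print(b)` → prints [7, 4, 7, 6, 8]

Answer:
[7, 4, 7, 6, 8, 195]
[7, 4, 7, 6, 8]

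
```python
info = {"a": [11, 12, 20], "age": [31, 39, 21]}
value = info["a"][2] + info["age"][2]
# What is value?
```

Trace:
`info = {"a": [11, 12, 20], "age": [31, 39, 21]}` → info = {'a': [11, 12, 20], 'age': [31, 39, 21]}
`value = info["a"][2] + info["age"][2]` → value = 41
So value = 41

Answer: 41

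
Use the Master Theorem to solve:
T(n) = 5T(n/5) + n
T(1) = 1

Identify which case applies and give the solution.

a=5, b=5, f(n)=n. log_5(5) = 1. Since c=1 = 1, Case 2 applies: T(n) = Θ(n^log_b(a) · log n) = O(n log n).

Answer: O(n log n) - Case 2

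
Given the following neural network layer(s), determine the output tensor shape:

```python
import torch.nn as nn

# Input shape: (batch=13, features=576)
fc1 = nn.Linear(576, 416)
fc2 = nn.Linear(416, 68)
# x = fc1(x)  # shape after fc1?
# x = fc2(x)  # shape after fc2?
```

Input: (13, 576) -> after fc1: (13, 416) -> Output: (13, 68)

Answer: (13, 68)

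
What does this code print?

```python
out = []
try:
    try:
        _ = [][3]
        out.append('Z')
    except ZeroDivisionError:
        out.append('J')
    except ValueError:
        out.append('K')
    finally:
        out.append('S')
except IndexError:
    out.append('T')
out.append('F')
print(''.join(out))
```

Execution trace: 'S' (inner finally) → 'T' (outer except IndexError) → 'F' (after the try/except). Output: STF

Answer: STF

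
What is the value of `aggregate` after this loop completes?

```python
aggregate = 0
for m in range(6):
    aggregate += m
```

Sum of 0 to 5 = 15
`aggregate` takes the values: 0 → 1 → 3 → 6 → 10 → 15

Answer: 15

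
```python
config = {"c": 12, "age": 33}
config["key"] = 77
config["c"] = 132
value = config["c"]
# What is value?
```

Trace:
`config = {"c": 12, "age": 33}` → config = {'c': 12, 'age': 33}
`config["key"] = 77` → config = {'c': 12, 'age': 33, 'key': 77}
`config["c"] = 132` → config = {'c': 132, 'age': 33, 'key': 77}
`value = config["c"]` → value = 132
So value = 132

Answer: 132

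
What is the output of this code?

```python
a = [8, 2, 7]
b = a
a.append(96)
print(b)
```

Key concept: basic list aliasing.
Step by step:
`a = [8, 2, 7]` → a = [8, 2, 7]
`b = a` → b = [8, 2, 7] (same object as a)
`a.append(96)` → a = [8, 2, 7, 96] (same object as b); b = [8, 2, 7, 96] (same object as a)
`print(b)` → prints [8, 2, 7, 96]

Answer: [8, 2, 7, 96]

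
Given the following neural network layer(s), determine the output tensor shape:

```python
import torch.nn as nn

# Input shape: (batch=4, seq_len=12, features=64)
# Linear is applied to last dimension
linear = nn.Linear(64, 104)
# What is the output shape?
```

Input: (4, 12, 64) -> Output: (4, 12, 104)

Answer: (4, 12, 104)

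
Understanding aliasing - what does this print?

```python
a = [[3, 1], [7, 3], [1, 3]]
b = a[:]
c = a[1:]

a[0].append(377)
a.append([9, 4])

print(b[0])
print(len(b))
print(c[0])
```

Key concept: slice with nested mutation.
Step by step:
`a = [[3, 1], [7, 3], [1, 3]]` → a = [[3, 1], [7, 3], [1, 3]]
`b = a[:]` → b = [[3, 1], [7, 3], [1, 3]]
`c = a[1:]` → c = [[7, 3], [1, 3]]
`a[0].append(377)` → a = [[3, 1, 377], [7, 3], [1, 3]]; b = [[3, 1, 377], [7, 3], [1, 3]]
`a.append([9, 4])` → a = [[3, 1, 377], [7, 3], [1, 3], [9, 4]]
`print(b[0])` → prints [3, 1, 377]
`print(len(b))` → prints 3
`print(c[0])` → prints [7, 3]

Answer:
[3, 1, 377]
3
[7, 3]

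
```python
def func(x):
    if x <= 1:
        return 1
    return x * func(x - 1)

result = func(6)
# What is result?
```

func(6) = 6 * 5 * 4 * 3 * 2 * 1 = 720

Answer: 720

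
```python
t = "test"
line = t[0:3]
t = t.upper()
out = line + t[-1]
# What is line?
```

Trace:
`t = "test"` → t = 'test'
`line = t[0:3]` → line = 'tes'
`t = t.upper()` → t = 'TEST'
`out = line + t[-1]` → out = 'tesT'
So line = 'tes'

Answer: 'tes'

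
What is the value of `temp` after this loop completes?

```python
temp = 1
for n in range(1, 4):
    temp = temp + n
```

Start at 1, add 1 through 3
`temp` takes the values: 1 → 2 → 4 → 7

Answer: 7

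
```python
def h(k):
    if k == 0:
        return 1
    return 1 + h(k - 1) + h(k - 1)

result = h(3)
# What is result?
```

h(k) = 1 + 2·h(k-1), h(0)=1. Closed form: (1+1)·2^3 - 1 = 15.

Answer: 15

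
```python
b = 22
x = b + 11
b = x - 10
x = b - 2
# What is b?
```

Trace:
`b = 22` → b = 22
`x = b + 11` → x = 33
`b = x - 10` → b = 23
`x = b - 2` → x = 21
So b = 23

Answer: 23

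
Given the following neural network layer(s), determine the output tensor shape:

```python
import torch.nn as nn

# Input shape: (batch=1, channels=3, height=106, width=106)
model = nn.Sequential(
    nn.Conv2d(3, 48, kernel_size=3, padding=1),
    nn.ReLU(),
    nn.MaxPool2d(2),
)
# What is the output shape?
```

Input: (1, 3, 106, 106) -> after Conv2d: (1, 48, 106, 106) -> after ReLU: (1, 48, 106, 106) -> Output: (1, 48, 53, 53)

Answer: (1, 48, 53, 53)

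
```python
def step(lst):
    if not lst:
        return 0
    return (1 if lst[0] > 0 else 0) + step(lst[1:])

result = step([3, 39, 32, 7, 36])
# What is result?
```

Count of positive elements in [3, 39, 32, 7, 36] = 5

Answer: 5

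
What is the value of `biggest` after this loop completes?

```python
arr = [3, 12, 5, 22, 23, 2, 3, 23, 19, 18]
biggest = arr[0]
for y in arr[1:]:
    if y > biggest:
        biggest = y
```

Maximum of [3, 12, 5, 22, 23, 2, 3, 23, 19, 18]
`biggest` takes the values: 3 → 12 → 22 → 23

Answer: 23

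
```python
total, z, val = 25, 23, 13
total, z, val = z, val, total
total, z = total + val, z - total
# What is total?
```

Trace:
`total, z, val = 25, 23, 13` → total = 25; z = 23; val = 13
`total, z, val = z, val, total` → total = 23; z = 13; val = 25
`total, z = total + val, z - total` → total = 48; z = -10
So total = 48

Answer: 48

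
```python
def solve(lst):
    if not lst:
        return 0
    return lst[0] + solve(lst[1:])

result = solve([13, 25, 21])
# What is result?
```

13 + 25 + 21 + 0 = 59

Answer: 59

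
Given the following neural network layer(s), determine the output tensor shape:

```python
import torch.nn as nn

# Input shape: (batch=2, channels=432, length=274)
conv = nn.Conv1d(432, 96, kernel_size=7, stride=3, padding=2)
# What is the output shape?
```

Input: (2, 432, 274) -> Output: (2, 96, 91)

Answer: (2, 96, 91)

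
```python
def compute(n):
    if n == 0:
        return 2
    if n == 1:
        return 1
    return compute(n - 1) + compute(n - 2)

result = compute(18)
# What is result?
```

Build up from base cases: compute(0)=2, compute(1)=1, compute(2)=3, compute(3)=4, compute(4)=7, compute(5)=11, compute(6)=18, ..., compute(18)=5778

Answer: 5778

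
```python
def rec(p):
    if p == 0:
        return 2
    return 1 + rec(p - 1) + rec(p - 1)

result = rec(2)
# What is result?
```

rec(p) = 1 + 2·rec(p-1), rec(0)=2. Closed form: (2+1)·2^2 - 1 = 11.

Answer: 11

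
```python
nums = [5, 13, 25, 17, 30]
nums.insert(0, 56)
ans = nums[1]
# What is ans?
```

Trace:
`nums = [5, 13, 25, 17, 30]` → nums = [5, 13, 25, 17, 30]
`nums.insert(0, 56)` → nums = [56, 5, 13, 25, 17, 30]
`ans = nums[1]` → ans = 5
So ans = 5

Answer: 5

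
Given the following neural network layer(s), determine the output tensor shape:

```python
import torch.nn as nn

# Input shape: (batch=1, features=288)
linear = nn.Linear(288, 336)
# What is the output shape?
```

Input: (1, 288) -> Output: (1, 336)

Answer: (1, 336)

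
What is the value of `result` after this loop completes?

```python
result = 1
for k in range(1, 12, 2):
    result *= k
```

Product of 1, 3, 5, ... up to 11
`result` takes the values: 1 → 3 → 15 → 105 → 945 → 10395

Answer: 10395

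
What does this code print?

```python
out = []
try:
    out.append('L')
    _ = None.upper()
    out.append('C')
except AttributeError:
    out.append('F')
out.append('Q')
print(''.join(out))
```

Execution trace: 'L' (try body) → 'F' (except AttributeError) → 'Q' (after the try/except). Output: LFQ

Answer: LFQ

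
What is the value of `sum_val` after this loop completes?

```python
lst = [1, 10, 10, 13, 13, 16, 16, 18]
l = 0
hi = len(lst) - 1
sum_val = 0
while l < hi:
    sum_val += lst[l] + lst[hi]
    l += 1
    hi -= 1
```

Sum of pairs from ends
`sum_val` takes the values: 0 → 19 → 45 → 71 → 97

Answer: 97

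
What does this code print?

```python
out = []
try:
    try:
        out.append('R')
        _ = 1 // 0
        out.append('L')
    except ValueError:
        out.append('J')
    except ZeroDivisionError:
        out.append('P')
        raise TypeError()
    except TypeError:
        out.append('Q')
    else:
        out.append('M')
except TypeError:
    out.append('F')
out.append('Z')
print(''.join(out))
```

Execution trace: 'R' (inner try body) → 'P' (inner except ZeroDivisionError) → 'F' (outer except TypeError) → 'Z' (after the try/except). Output: RPFZ

Answer: RPFZ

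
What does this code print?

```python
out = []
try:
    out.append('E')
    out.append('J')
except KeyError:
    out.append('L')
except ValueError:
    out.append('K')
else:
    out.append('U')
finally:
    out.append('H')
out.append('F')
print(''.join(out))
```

Execution trace: 'E' (try body) → 'J' (try body, no exception) → 'U' (else) → 'H' (finally) → 'F' (after the try/except). Output: EJUHF

Answer: EJUHF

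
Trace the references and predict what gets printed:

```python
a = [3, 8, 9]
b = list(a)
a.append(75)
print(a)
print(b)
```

Key concept: list() constructor creates copy.
Step by step:
`a = [3, 8, 9]` → a = [3, 8, 9]
`b = list(a)` → b = [3, 8, 9]
`a.append(75)` → a = [3, 8, 9, 75]
`print(a)` → prints [3, 8, 9, 75]
`print(b)` → prints [3, 8, 9]

Answer:
[3, 8, 9, 75]
[3, 8, 9]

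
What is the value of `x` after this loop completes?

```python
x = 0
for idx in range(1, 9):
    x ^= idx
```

XOR of 1 to 8
`x` takes the values: 0 → 1 → 3 → 0 → 4 → 1 → 7 → 0 → 8

Answer: 8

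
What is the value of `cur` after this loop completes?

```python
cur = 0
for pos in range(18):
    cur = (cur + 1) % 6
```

Increment mod 6, 18 times = 0
`cur` takes the values: 0 → 1 → 2 → 3 → 4 → 5 → 0 → 1 → 2 → 3 → 4 → 5 → 0 → 1 → 2 → 3 → 4 → 5 → 0

Answer: 0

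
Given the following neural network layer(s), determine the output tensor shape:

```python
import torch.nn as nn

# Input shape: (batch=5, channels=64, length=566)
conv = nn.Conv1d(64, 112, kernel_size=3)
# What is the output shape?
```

Input: (5, 64, 566) -> Output: (5, 112, 564)

Answer: (5, 112, 564)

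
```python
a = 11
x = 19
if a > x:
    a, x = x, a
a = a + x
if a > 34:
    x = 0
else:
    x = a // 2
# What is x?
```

Trace:
`a = 11` → a = 11
`x = 19` → x = 19
`if a > x: ...` → a > x is False → no variable changes
`a = a + x` → a = 30
`if a > 34: ...` → a > 34 is False, take else branch → x = 15
So x = 15

Answer: 15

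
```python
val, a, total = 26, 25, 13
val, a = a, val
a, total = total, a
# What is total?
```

Trace:
`val, a, total = 26, 25, 13` → val = 26; a = 25; total = 13
`val, a = a, val` → val = 25; a = 26
`a, total = total, a` → a = 13; total = 26
So total = 26

Answer: 26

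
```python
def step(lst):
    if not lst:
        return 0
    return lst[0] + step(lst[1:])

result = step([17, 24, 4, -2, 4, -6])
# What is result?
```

17 + 24 + 4 + (-2) + 4 + (-6) + 0 = 41

Answer: 41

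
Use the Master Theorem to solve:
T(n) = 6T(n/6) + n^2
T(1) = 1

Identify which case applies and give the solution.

a=6, b=6, f(n)=n^2. log_6(6) = 1. Since c=2 > 1 and the regularity condition holds (6(n/6)^2 = (6/6^2)n^2 with 6/6^2 < 1), Case 3 applies: T(n) = Θ(f(n)) = O(n^2).

Answer: O(n^2) - Case 3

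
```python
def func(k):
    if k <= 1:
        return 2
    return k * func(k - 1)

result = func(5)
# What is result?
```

func(5) = 5 * 4 * 3 * 2 * 2 = 240

Answer: 240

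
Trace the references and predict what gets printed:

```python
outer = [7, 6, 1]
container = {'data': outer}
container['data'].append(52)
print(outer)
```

Key concept: dict holds reference to list.
Step by step:
`outer = [7, 6, 1]` → outer = [7, 6, 1]
`container = {'data': outer}` → container = {'data': [7, 6, 1]}
`container['data'].append(52)` → outer = [7, 6, 1, 52]; container = {'data': [7, 6, 1, 52]}
`print(outer)` → prints [7, 6, 1, 52]

Answer: [7, 6, 1, 52]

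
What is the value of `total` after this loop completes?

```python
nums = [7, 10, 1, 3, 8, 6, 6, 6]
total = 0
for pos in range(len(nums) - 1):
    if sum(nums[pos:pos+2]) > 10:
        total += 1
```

Count windows with sum > 10
`total` takes the values: 0 → 1 → 2 → 3 → 4 → 5 → 6

Answer: 6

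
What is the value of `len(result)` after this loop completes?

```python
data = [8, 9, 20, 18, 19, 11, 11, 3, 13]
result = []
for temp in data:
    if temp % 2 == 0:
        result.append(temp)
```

Count even numbers in [8, 9, 20, 18, 19, 11, 11, 3, 13]
`result` takes the values: [] → [8] → [8, 20] → [8, 20, 18]
So `len(result)` = 3

Answer: 3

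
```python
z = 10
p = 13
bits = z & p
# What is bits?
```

Trace:
`z = 10` → z = 10
`p = 13` → p = 13
`bits = z & p` → bits = 8
So bits = 8

Answer: 8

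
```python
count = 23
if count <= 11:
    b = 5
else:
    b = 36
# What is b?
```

Trace:
`count = 23` → count = 23
`if count <= 11: ...` → count <= 11 is False, take else branch → b = 36
So b = 36

Answer: 36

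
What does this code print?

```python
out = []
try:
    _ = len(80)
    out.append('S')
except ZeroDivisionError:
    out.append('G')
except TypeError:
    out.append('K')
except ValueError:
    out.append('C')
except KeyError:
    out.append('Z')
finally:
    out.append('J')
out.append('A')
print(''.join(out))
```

Execution trace: 'K' (except TypeError) → 'J' (finally) → 'A' (after the try/except). Output: KJA

Answer: KJA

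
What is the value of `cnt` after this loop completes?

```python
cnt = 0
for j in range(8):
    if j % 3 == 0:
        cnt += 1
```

Count numbers divisible by 3 in range(8)
`cnt` takes the values: 0 → 1 → 2 → 3

Answer: 3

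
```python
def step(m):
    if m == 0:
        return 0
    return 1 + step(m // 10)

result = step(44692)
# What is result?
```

Count of digits of 44692: 5

Answer: 5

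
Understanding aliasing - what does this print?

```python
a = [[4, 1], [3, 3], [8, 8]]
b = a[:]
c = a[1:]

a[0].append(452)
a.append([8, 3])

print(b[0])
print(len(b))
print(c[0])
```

Key concept: slice with nested mutation.
Step by step:
`a = [[4, 1], [3, 3], [8, 8]]` → a = [[4, 1], [3, 3], [8, 8]]
`b = a[:]` → b = [[4, 1], [3, 3], [8, 8]]
`c = a[1:]` → c = [[3, 3], [8, 8]]
`a[0].append(452)` → a = [[4, 1, 452], [3, 3], [8, 8]]; b = [[4, 1, 452], [3, 3], [8, 8]]
`a.append([8, 3])` → a = [[4, 1, 452], [3, 3], [8, 8], [8, 3]]
`print(b[0])` → prints [4, 1, 452]
`print(len(b))` → prints 3
`print(c[0])` → prints [3, 3]

Answer:
[4, 1, 452]
3
[3, 3]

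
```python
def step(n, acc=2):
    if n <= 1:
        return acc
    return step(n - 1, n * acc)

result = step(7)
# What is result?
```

Accumulator trace (n, acc): (7, 2) -> (6, 14) -> (5, 84) -> (4, 420) -> (3, 1680) -> (2, 5040) -> (1, 10080) -> return 10080

Answer: 10080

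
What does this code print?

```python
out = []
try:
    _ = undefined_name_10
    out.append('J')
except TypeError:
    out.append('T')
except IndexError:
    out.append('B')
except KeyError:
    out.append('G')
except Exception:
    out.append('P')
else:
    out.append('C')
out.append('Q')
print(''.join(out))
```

Execution trace: 'P' (except Exception) → 'Q' (after the try/except). Output: PQ

Answer: PQ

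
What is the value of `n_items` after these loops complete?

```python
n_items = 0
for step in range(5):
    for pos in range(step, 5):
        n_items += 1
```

Upper triangle: 5 + 4 + ... + 1
`n_items` takes the values: 0 → 1 → 2 → 3 → 4 → 5 → 6 → 7 → 8 → 9 → 10 → 11 → 12 → 13 → 14 → 15

Answer: 15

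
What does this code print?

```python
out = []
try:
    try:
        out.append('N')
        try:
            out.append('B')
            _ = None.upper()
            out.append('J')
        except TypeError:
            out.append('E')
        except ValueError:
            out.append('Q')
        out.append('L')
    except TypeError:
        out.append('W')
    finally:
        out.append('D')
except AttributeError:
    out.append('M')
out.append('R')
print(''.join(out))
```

Execution trace: 'N' (try body) → 'B' (inner try body) → 'D' (finally) → 'M' (outer except AttributeError) → 'R' (after the try/except). Output: NBDMR

Answer: NBDMR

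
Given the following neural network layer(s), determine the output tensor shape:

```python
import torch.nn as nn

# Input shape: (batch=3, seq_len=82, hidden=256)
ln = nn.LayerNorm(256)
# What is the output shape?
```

Input: (3, 82, 256) -> Output: (3, 82, 256)

Answer: (3, 82, 256)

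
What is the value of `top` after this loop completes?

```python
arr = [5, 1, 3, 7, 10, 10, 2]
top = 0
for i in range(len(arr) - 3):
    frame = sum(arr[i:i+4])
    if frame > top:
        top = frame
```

Max sum of 4-element window in [5, 1, 3, 7, 10, 10, 2]
`top` takes the values: 0 → 16 → 21 → 30

Answer: 30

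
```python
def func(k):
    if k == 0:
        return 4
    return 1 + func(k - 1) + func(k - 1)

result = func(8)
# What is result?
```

func(k) = 1 + 2·func(k-1), func(0)=4. Closed form: (4+1)·2^8 - 1 = 1279.

Answer: 1279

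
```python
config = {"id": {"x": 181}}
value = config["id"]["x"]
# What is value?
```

Trace:
`config = {"id": {"x": 181}}` → config = {'id': {'x': 181}}
`value = config["id"]["x"]` → value = 181
So value = 181

Answer: 181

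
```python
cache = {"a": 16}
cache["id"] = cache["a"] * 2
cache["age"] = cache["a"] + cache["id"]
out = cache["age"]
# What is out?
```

Trace:
`cache = {"a": 16}` → cache = {'a': 16}
`cache["id"] = cache["a"] * 2` → cache = {'a': 16, 'id': 32}
`cache["age"] = cache["a"] + cache["id"]` → cache = {'a': 16, 'id': 32, 'age': 48}
`out = cache["age"]` → out = 48
So out = 48

Answer: 48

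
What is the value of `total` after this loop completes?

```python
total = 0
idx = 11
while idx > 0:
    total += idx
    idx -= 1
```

Sum 11 down to 1
`total` takes the values: 0 → 11 → 21 → 30 → 38 → 45 → 51 → 56 → 60 → 63 → 65 → 66

Answer: 66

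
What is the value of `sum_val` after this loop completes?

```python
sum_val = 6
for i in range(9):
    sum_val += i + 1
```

Start at 6, add 1 to 9 = 51
`sum_val` takes the values: 6 → 7 → 9 → 12 → 16 → 21 → 27 → 34 → 42 → 51

Answer: 51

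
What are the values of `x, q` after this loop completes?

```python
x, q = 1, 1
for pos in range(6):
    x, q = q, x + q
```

Fibonacci: after 6 iterations
`x, q` takes the values: (1, 1) → (1, 2) → (2, 3) → (3, 5) → (5, 8) → (8, 13) → (13, 21)

Answer: 13, 21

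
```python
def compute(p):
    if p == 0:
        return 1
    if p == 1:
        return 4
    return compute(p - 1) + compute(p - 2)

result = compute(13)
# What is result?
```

Build up from base cases: compute(0)=1, compute(1)=4, compute(2)=5, compute(3)=9, compute(4)=14, compute(5)=23, compute(6)=37, ..., compute(13)=1076

Answer: 1076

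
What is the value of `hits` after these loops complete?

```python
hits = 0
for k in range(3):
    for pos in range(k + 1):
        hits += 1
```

Triangle: 1 + 2 + ... + 3
`hits` takes the values: 0 → 1 → 2 → 3 → 4 → 5 → 6

Answer: 6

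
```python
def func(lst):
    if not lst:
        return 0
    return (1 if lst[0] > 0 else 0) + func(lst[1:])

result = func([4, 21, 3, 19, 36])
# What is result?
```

Count of positive elements in [4, 21, 3, 19, 36] = 5

Answer: 5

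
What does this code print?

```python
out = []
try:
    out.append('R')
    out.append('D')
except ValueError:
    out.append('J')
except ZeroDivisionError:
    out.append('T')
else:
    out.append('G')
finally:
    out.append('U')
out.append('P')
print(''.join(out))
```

Execution trace: 'R' (try body) → 'D' (try body, no exception) → 'G' (else) → 'U' (finally) → 'P' (after the try/except). Output: RDGUP

Answer: RDGUP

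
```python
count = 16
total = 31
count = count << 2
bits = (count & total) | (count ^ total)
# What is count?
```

Trace:
`count = 16` → count = 16
`total = 31` → total = 31
`count = count << 2` → count = 64
`bits = (count & total) | (count ^ total)` → bits = 95
So count = 64

Answer: 64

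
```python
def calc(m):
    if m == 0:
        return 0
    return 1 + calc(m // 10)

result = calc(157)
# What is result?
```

Count of digits of 157: 3

Answer: 3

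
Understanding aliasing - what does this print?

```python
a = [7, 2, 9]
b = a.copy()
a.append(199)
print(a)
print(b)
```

Key concept: list.copy() creates independent copy.
Step by step:
`a = [7, 2, 9]` → a = [7, 2, 9]
`b = a.copy()` → b = [7, 2, 9]
`a.append(199)` → a = [7, 2, 9, 199]
`print(a)` → prints [7, 2, 9, 199]
`print(b)` → prints [7, 2, 9]

Answer:
[7, 2, 9, 199]
[7, 2, 9]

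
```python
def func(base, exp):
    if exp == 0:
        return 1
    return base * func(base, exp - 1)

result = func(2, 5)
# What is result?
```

func(2, 5) = 2 * 2 * 2 * 2 * 2 = 32

Answer: 32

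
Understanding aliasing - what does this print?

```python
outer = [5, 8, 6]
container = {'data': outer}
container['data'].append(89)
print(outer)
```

Key concept: dict holds reference to list.
Step by step:
`outer = [5, 8, 6]` → outer = [5, 8, 6]
`container = {'data': outer}` → container = {'data': [5, 8, 6]}
`container['data'].append(89)` → outer = [5, 8, 6, 89]; container = {'data': [5, 8, 6, 89]}
`print(outer)` → prints [5, 8, 6, 89]

Answer: [5, 8, 6, 89]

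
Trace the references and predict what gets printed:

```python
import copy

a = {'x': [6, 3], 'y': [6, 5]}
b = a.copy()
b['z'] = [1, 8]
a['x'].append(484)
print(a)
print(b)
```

Key concept: shallow copy of dict with mutable values.
Step by step:
`a = {'x': [6, 3], 'y': [6, 5]}` → a = {'x': [6, 3], 'y': [6, 5]}
`b = a.copy()` → b = {'x': [6, 3], 'y': [6, 5]}
`b['z'] = [1, 8]` → b = {'x': [6, 3], 'y': [6, 5], 'z': [1, 8]}
`a['x'].append(484)` → a = {'x': [6, 3, 484], 'y': [6, 5]}; b = {'x': [6, 3, 484], 'y': [6, 5], 'z': [1, 8]}
`print(a)` → prints {'x': [6, 3, 484], 'y': [6, 5]}
`print(b)` → prints {'x': [6, 3, 484], 'y': [6, 5], 'z': [1, 8]}

Answer:
{'x': [6, 3, 484], 'y': [6, 5]}
{'x': [6, 3, 484], 'y': [6, 5], 'z': [1, 8]}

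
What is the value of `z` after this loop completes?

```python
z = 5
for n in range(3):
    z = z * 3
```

Multiply by 3, 3 times: 5 * 3^3 = 135
`z` takes the values: 5 → 15 → 45 → 135

Answer: 135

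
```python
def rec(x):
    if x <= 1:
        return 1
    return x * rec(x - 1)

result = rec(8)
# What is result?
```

rec(8) = 8 * 7 * 6 * 5 * 4 * 3 * 2 * 1 = 40320

Answer: 40320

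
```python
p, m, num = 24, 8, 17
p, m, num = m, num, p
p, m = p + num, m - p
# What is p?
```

Trace:
`p, m, num = 24, 8, 17` → p = 24; m = 8; num = 17
`p, m, num = m, num, p` → p = 8; m = 17; num = 24
`p, m = p + num, m - p` → p = 32; m = 9
So p = 32

Answer: 32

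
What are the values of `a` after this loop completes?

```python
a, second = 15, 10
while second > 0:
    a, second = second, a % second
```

GCD of 15 and 10
`a` takes the values: 15 → 10 → 5

Answer: 5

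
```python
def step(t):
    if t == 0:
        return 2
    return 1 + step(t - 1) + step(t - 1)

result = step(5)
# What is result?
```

step(t) = 1 + 2·step(t-1), step(0)=2. Closed form: (2+1)·2^5 - 1 = 95.

Answer: 95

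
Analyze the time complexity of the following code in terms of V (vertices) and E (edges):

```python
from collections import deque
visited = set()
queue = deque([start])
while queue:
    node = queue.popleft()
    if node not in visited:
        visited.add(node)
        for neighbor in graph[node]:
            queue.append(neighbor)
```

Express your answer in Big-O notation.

This is Breadth-first search on a graph. Time complexity: O(V + E).

Answer: O(V + E)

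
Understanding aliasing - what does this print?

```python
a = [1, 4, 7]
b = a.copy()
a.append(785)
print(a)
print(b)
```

Key concept: list.copy() creates independent copy.
Step by step:
`a = [1, 4, 7]` → a = [1, 4, 7]
`b = a.copy()` → b = [1, 4, 7]
`a.append(785)` → a = [1, 4, 7, 785]
`print(a)` → prints [1, 4, 7, 785]
`print(b)` → prints [1, 4, 7]

Answer:
[1, 4, 7, 785]
[1, 4, 7]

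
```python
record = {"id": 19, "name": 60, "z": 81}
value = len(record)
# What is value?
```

Trace:
`record = {"id": 19, "name": 60, "z": 81}` → record = {'id': 19, 'name': 60, 'z': 81}
`value = len(record)` → value = 3
So value = 3

Answer: 3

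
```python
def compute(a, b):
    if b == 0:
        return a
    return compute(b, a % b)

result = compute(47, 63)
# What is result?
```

compute(47, 63) -> compute(63, 47) -> compute(47, 16) -> compute(16, 15) -> compute(15, 1) -> compute(1, 0) -> 1

Answer: 1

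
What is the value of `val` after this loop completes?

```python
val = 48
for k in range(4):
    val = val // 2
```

Halve 4 times: 48 // 2^4 = 3
`val` takes the values: 48 → 24 → 12 → 6 → 3

Answer: 3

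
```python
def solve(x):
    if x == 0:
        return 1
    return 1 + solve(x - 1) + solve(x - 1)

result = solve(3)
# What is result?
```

solve(x) = 1 + 2·solve(x-1), solve(0)=1. Closed form: (1+1)·2^3 - 1 = 15.

Answer: 15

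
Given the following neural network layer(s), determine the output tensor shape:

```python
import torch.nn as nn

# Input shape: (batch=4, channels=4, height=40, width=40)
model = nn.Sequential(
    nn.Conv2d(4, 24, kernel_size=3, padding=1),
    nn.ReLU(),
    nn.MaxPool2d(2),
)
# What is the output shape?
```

Input: (4, 4, 40, 40) -> after Conv2d: (4, 24, 40, 40) -> after ReLU: (4, 24, 40, 40) -> Output: (4, 24, 20, 20)

Answer: (4, 24, 20, 20)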